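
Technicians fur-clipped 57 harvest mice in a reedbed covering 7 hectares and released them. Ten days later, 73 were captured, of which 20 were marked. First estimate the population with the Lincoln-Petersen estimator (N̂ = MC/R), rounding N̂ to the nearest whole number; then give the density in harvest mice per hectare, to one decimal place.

N̂ = 57·73/20 = 4161/20 ≈ 208.1 → 208
Density = N̂ / area = 208 / 7 ≈ 29.71 → 29.7 per hectare

density ≈ 29.7 harvest mice per hectare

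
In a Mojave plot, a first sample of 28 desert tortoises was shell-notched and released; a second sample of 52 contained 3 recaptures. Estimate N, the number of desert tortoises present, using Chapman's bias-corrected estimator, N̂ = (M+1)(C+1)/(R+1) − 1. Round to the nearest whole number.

N ≈ 383

N̂ = (28+1)(52+1)/(3+1) − 1 = 29·53/4 − 1
= 1537/4 − 1 ≈ 384.2 − 1 ≈ 383.2 → 383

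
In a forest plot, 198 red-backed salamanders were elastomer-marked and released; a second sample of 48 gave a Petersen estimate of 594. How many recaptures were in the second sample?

R = 16

From N = M·C/R: R = M·C / N = 198·48 / 594 = 9504 / 594 = 16.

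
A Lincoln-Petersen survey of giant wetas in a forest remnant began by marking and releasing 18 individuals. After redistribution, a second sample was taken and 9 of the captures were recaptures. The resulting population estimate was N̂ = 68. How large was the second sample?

C = 34

From N = M·C/R: C = N·R / M = 68·9 / 18 = 612 / 18 = 34.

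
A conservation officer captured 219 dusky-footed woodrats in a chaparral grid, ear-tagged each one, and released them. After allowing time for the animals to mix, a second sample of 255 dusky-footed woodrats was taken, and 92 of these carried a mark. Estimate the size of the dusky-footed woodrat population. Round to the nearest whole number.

The marked fraction in the recapture sample should equal the marked fraction in the population: 92/255 = 219/N.
N = (219 × 255) / 92 = 55845 / 92 ≈ 607.0 → 607

N ≈ 607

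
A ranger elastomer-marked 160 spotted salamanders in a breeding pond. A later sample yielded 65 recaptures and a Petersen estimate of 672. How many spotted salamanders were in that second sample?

From N = M·C/R: C = N·R / M = 672·65 / 160 = 43680 / 160 = 273.

C = 273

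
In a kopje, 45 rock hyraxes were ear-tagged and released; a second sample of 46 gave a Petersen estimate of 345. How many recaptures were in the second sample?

R = 6

From N = M·C/R: R = M·C / N = 45·46 / 345 = 2070 / 345 = 6.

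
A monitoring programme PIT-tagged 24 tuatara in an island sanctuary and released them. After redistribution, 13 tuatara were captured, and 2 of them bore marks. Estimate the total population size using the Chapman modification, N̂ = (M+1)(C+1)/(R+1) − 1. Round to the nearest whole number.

N ≈ 116

N̂ = (24+1)(13+1)/(2+1) − 1 = 25·14/3 − 1
= 350/3 − 1 ≈ 116.7 − 1 ≈ 115.7 → 116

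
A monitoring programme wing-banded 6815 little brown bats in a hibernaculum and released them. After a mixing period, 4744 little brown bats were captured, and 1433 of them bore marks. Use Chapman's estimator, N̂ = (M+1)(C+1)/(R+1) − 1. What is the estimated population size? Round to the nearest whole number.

N ≈ 22,553

N̂ = (6815+1)(4744+1)/(1433+1) − 1 = 6816·4745/1434 − 1
= 32341920/1434 − 1 ≈ 22553.6 − 1 ≈ 22552.6 → 22553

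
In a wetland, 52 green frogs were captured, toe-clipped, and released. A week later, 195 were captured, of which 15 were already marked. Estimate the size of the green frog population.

N = (52 × 195) / 15 = 10140 / 15 = 676

N = 676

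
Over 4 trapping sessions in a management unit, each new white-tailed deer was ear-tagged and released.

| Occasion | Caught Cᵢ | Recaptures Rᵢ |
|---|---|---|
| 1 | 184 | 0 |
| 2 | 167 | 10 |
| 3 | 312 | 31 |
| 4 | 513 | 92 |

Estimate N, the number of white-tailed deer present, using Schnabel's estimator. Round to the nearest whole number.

Marked at large before each occasion: Mᵢ = Σⱼ<ᵢ (Cⱼ − Rⱼ) → M1=0, M2=184, M3=341, M4=622
Σ MᵢCᵢ = 0·184 + 184·167 + 341·312 + 622·513 = 0 + 30728 + 106392 + 319086 = 456206
Σ Rᵢ = 0 + 10 + 31 + 92 = 133
N̂ = 456206 / 133 ≈ 3430.1 → 3430

N ≈ 3430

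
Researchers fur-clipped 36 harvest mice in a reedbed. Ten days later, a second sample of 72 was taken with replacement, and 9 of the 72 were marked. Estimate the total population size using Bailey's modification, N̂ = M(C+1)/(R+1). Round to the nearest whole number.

N̂ = 36·(72+1)/(9+1) = 36·73/10 = 2628/10 ≈ 262.8 → 263

N ≈ 263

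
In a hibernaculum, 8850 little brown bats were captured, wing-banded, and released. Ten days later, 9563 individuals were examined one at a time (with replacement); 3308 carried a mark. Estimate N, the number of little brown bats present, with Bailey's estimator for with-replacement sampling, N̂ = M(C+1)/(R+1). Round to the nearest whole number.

N̂ = 8850·(9563+1)/(3308+1) = 8850·9564/3309 = 84641400/3309 ≈ 25579.1 → 25579

N ≈ 25,579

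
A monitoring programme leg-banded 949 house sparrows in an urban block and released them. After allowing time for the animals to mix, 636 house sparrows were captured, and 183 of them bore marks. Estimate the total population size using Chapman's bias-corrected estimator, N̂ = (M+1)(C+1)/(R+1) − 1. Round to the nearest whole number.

N̂ = (949+1)(636+1)/(183+1) − 1 = 950·637/184 − 1
= 605150/184 − 1 ≈ 3288.9 − 1 ≈ 3287.9 → 3288

N ≈ 3288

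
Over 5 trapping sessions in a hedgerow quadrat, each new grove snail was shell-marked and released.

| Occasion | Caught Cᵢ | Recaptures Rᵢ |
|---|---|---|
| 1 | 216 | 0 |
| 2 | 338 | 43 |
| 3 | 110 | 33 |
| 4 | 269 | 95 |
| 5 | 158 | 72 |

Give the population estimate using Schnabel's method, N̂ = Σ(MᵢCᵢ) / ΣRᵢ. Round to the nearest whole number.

N ≈ 1678

Marked at large before each occasion: Mᵢ = Σⱼ<ᵢ (Cⱼ − Rⱼ) → M1=0, M2=216, M3=511, M4=588, M5=762
Σ MᵢCᵢ = 0·216 + 216·338 + 511·110 + 588·269 + 762·158 = 0 + 73008 + 56210 + 158172 + 120396 = 407786
Σ Rᵢ = 0 + 43 + 33 + 95 + 72 = 243
N̂ = 407786 / 243 ≈ 1678.1 → 1678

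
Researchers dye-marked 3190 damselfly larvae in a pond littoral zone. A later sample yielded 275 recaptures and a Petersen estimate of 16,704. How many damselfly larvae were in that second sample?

C = 1440

From N = M·C/R: C = N·R / M = 16704·275 / 3190 = 4593600 / 3190 = 1440.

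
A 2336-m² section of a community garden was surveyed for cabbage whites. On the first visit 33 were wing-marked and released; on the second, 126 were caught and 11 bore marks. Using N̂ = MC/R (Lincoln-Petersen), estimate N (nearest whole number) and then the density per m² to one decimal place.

N̂ = 33·126/11 = 4158/11 = 378
Density = N̂ / area = 378 / 2336 ≈ 0.16 → 0.2 per m²

density ≈ 0.2 cabbage whites per m²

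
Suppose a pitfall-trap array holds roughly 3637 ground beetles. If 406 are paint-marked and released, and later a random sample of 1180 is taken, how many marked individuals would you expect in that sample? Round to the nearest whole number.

expected recaptures ≈ 132

The marked fraction of the population is 406/3637, so in a sample of 1180 expect C·(M/N) marked.
E[R] = 406 × 1180 / 3637 = 479080 / 3637 ≈ 131.7 → 132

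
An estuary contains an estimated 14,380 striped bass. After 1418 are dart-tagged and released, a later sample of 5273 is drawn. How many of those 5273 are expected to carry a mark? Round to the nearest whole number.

The marked fraction of the population is 1418/14380, so in a sample of 5273 expect C·(M/N) marked.
E[R] = 1418 × 5273 / 14380 = 7477114 / 14380 ≈ 520.0 → 520

expected recaptures ≈ 520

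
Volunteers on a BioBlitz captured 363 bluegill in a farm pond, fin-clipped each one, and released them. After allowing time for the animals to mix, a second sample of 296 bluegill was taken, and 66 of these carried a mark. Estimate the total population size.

N = (363 × 296) / 66 = 107448 / 66 = 1628

N = 1628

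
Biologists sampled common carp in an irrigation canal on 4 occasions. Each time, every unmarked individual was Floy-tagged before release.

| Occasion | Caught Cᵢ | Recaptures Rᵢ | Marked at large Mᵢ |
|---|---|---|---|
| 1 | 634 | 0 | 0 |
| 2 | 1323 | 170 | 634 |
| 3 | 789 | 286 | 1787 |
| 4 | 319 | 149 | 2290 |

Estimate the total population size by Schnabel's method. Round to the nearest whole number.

Σ MᵢCᵢ = 0·634 + 634·1323 + 1787·789 + 2290·319 = 0 + 838782 + 1409943 + 730510 = 2979235
Σ Rᵢ = 0 + 170 + 286 + 149 = 605
N̂ = 2979235 / 605 ≈ 4924.4 → 4924

N ≈ 4924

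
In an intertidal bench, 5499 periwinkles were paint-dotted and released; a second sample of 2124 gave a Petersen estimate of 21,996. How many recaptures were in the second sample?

R = 531

From N = M·C/R: R = M·C / N = 5499·2124 / 21996 = 11679876 / 21996 = 531.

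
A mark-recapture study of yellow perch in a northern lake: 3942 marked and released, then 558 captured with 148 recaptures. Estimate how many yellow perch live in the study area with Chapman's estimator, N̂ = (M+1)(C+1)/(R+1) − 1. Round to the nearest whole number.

N ≈ 14,792

N̂ = (3942+1)(558+1)/(148+1) − 1 = 3943·559/149 − 1
= 2204137/149 − 1 ≈ 14792.9 − 1 ≈ 14791.9 → 14792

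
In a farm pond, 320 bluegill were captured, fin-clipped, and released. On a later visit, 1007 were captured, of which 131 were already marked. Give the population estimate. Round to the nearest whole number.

N = (320 × 1007) / 131 = 322240 / 131 ≈ 2459.8 → 2460

N ≈ 2460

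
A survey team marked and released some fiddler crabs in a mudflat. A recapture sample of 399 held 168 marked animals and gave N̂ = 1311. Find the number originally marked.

M = 552

From N = M·C/R: M = N·R / C = 1311·168 / 399 = 220248 / 399 = 552.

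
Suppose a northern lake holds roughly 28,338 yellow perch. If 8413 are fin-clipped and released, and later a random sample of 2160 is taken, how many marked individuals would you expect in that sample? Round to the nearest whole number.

expected recaptures ≈ 641

The marked fraction of the population is 8413/28338, so in a sample of 2160 expect C·(M/N) marked.
E[R] = 8413 × 2160 / 28338 = 18172080 / 28338 ≈ 641.3 → 641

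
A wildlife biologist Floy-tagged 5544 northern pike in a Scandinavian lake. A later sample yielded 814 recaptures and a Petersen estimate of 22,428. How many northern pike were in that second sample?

From N = M·C/R: C = N·R / M = 22428·814 / 5544 = 18256392 / 5544 = 3293.

C = 3293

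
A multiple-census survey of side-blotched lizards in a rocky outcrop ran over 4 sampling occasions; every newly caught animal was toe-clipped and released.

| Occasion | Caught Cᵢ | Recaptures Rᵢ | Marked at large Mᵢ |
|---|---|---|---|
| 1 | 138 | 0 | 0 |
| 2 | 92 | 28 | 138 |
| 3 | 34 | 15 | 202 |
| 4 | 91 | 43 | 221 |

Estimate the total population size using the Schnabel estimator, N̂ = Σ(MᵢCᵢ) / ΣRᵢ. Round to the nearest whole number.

N ≈ 461

Σ MᵢCᵢ = 0·138 + 138·92 + 202·34 + 221·91 = 0 + 12696 + 6868 + 20111 = 39675
Σ Rᵢ = 0 + 28 + 15 + 43 = 86
N̂ = 39675 / 86 ≈ 461.3 → 461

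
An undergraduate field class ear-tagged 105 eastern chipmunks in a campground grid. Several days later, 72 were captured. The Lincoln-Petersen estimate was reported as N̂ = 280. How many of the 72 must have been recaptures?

R = 27

From N = M·C/R: R = M·C / N = 105·72 / 280 = 7560 / 280 = 27.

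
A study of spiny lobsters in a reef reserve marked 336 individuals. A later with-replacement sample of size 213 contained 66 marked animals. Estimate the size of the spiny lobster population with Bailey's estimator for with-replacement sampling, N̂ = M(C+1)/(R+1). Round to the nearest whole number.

N ≈ 1073

N̂ = 336·(213+1)/(66+1) = 336·214/67 = 71904/67 ≈ 1073.2 → 1073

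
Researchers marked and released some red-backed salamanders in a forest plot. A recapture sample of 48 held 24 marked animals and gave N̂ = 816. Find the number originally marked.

From N = M·C/R: M = N·R / C = 816·24 / 48 = 19584 / 48 = 408.

M = 408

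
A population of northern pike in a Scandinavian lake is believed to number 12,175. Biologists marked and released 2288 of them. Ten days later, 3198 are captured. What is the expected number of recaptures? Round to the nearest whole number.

expected recaptures ≈ 601

The marked fraction of the population is 2288/12175, so in a sample of 3198 expect C·(M/N) marked.
E[R] = 2288 × 3198 / 12175 = 7317024 / 12175 ≈ 601.0 → 601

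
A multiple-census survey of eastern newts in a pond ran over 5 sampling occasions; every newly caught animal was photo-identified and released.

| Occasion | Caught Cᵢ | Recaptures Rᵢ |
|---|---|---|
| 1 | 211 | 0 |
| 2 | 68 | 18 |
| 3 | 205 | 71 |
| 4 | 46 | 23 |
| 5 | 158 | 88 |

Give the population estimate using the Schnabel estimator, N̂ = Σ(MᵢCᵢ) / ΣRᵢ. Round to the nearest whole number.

N ≈ 760

Marked at large before each occasion: Mᵢ = Σⱼ<ᵢ (Cⱼ − Rⱼ) → M1=0, M2=211, M3=261, M4=395, M5=418
Σ MᵢCᵢ = 0·211 + 211·68 + 261·205 + 395·46 + 418·158 = 0 + 14348 + 53505 + 18170 + 66044 = 152067
Σ Rᵢ = 0 + 18 + 71 + 23 + 88 = 200
N̂ = 152067 / 200 ≈ 760.3 → 760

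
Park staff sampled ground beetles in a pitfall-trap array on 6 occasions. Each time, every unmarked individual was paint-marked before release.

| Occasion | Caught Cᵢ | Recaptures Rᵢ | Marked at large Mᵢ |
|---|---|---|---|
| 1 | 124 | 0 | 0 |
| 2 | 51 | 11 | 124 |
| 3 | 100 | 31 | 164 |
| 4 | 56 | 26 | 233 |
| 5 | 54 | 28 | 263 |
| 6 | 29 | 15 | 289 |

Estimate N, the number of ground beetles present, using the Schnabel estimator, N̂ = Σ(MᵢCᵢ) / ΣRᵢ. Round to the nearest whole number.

N ≈ 526

Σ MᵢCᵢ = 0·124 + 124·51 + 164·100 + 233·56 + 263·54 + 289·29 = 0 + 6324 + 16400 + 13048 + 14202 + 8381 = 58355
Σ Rᵢ = 0 + 11 + 31 + 26 + 28 + 15 = 111
N̂ = 58355 / 111 ≈ 525.7 → 526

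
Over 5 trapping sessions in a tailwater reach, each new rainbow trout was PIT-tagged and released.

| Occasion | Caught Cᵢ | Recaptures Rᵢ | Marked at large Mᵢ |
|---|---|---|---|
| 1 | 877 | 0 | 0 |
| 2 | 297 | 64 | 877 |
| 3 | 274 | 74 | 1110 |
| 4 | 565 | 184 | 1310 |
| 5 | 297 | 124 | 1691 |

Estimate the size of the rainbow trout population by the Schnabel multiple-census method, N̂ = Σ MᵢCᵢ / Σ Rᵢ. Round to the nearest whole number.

Σ MᵢCᵢ = 0·877 + 877·297 + 1110·274 + 1310·565 + 1691·297 = 0 + 260469 + 304140 + 740150 + 502227 = 1806986
Σ Rᵢ = 0 + 64 + 74 + 184 + 124 = 446
N̂ = 1806986 / 446 ≈ 4051.5 → 4052

N ≈ 4052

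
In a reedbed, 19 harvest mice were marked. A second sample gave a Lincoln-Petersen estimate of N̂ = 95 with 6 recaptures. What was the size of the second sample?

From N = M·C/R: C = N·R / M = 95·6 / 19 = 570 / 19 = 30.

C = 30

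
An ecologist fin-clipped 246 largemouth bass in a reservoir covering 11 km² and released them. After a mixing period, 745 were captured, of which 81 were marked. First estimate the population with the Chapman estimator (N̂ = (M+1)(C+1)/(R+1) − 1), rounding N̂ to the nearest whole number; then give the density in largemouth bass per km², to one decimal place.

N̂ = 247·746/82 − 1 = 184262/82 − 1 ≈ 2246.1 → 2246
Density = N̂ / area = 2246 / 11 ≈ 204.18 → 204.2 per km²

density ≈ 204.2 largemouth bass per km²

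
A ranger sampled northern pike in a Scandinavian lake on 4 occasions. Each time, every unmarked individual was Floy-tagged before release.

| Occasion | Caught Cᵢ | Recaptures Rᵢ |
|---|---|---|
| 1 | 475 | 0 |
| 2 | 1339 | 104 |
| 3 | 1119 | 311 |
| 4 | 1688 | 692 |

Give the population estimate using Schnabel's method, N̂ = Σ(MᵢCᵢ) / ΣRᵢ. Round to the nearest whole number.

N ≈ 6143

Marked at large before each occasion: Mᵢ = Σⱼ<ᵢ (Cⱼ − Rⱼ) → M1=0, M2=475, M3=1710, M4=2518
Σ MᵢCᵢ = 0·475 + 475·1339 + 1710·1119 + 2518·1688 = 0 + 636025 + 1913490 + 4250384 = 6799899
Σ Rᵢ = 0 + 104 + 311 + 692 = 1107
N̂ = 6799899 / 1107 ≈ 6142.6 → 6143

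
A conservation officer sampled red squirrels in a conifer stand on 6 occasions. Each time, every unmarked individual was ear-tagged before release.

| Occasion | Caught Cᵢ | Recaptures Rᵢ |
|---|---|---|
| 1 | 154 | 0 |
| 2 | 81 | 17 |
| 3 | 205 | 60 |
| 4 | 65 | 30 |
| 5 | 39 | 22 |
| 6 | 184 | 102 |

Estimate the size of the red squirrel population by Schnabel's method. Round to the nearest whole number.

Marked at large before each occasion: Mᵢ = Σⱼ<ᵢ (Cⱼ − Rⱼ) → M1=0, M2=154, M3=218, M4=363, M5=398, M6=415
Σ MᵢCᵢ = 0·154 + 154·81 + 218·205 + 363·65 + 398·39 + 415·184 = 0 + 12474 + 44690 + 23595 + 15522 + 76360 = 172641
Σ Rᵢ = 0 + 17 + 60 + 30 + 22 + 102 = 231
N̂ = 172641 / 231 ≈ 747.4 → 747

N ≈ 747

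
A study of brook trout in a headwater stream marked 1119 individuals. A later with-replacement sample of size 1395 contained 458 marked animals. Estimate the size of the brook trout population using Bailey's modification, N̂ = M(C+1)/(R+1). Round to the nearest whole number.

N̂ = 1119·(1395+1)/(458+1) = 1119·1396/459 = 1562124/459 ≈ 3403.3 → 3403

N ≈ 3403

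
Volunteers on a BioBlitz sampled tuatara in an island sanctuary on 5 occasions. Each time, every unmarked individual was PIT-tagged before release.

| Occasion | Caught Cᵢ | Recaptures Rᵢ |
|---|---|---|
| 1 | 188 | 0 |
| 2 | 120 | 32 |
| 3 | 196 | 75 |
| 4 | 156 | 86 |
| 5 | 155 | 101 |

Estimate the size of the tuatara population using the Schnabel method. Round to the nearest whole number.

N ≈ 718

Marked at large before each occasion: Mᵢ = Σⱼ<ᵢ (Cⱼ − Rⱼ) → M1=0, M2=188, M3=276, M4=397, M5=467
Σ MᵢCᵢ = 0·188 + 188·120 + 276·196 + 397·156 + 467·155 = 0 + 22560 + 54096 + 61932 + 72385 = 210973
Σ Rᵢ = 0 + 32 + 75 + 86 + 101 = 294
N̂ = 210973 / 294 ≈ 717.6 → 718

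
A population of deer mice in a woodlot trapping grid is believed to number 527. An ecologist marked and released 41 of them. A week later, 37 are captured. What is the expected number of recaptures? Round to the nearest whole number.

expected recaptures ≈ 3

The marked fraction of the population is 41/527, so in a sample of 37 expect C·(M/N) marked.
E[R] = 41 × 37 / 527 = 1517 / 527 ≈ 2.9 → 3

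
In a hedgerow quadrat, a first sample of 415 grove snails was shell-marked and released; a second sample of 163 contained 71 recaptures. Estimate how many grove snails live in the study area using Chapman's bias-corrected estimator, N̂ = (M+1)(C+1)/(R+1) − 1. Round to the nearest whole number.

N ≈ 947

N̂ = (415+1)(163+1)/(71+1) − 1 = 416·164/72 − 1
= 68224/72 − 1 ≈ 947.6 − 1 ≈ 946.6 → 947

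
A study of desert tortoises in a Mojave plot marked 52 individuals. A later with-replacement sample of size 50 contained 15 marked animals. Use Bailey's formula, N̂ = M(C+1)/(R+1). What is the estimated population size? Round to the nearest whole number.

N ≈ 166

N̂ = 52·(50+1)/(15+1) = 52·51/16 = 2652/16 ≈ 165.8 → 166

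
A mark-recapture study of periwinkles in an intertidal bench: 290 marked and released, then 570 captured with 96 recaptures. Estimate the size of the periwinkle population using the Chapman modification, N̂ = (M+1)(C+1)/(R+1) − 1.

N = 1712

N̂ = (290+1)(570+1)/(96+1) − 1 = 291·571/97 − 1
= 166161/97 − 1 = 1713 − 1 = 1712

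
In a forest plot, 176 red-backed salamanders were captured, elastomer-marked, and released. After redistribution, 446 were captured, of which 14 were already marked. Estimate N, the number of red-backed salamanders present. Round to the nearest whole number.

N ≈ 5607

Lincoln-Petersen assumes M/N = R/C, so N = M·C / R.
N = (176 × 446) / 14 = 78496 / 14 ≈ 5606.9 → 5607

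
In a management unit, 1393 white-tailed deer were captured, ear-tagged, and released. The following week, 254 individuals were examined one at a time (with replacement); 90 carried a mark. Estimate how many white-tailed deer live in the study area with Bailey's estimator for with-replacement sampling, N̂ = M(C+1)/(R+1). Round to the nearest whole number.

N ≈ 3903

N̂ = 1393·(254+1)/(90+1) = 1393·255/91 = 355215/91 ≈ 3903.46 → 3903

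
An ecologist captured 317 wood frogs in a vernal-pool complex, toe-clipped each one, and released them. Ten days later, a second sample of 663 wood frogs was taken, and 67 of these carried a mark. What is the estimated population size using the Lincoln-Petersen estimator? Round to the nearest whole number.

N ≈ 3137

The marked fraction in the recapture sample should equal the marked fraction in the population: 67/663 = 317/N.
N = (317 × 663) / 67 = 210171 / 67 ≈ 3136.9 → 3137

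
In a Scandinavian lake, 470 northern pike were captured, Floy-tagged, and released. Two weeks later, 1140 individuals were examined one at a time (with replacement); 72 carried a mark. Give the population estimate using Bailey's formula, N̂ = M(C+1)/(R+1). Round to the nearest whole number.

N̂ = 470·(1140+1)/(72+1) = 470·1141/73 = 536270/73 ≈ 7346.2 → 7346

N ≈ 7346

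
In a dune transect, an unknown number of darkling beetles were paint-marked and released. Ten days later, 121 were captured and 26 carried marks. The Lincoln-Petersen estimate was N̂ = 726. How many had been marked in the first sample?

From N = M·C/R: M = N·R / C = 726·26 / 121 = 18876 / 121 = 156.

M = 156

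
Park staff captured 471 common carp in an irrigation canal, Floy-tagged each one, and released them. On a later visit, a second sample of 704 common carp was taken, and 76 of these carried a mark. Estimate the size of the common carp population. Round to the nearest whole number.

N ≈ 4363

If marked individuals mix randomly, R/C ≈ M/N, giving N ≈ M·C/R.
N = (471 × 704) / 76 = 331584 / 76 ≈ 4362.9 → 4363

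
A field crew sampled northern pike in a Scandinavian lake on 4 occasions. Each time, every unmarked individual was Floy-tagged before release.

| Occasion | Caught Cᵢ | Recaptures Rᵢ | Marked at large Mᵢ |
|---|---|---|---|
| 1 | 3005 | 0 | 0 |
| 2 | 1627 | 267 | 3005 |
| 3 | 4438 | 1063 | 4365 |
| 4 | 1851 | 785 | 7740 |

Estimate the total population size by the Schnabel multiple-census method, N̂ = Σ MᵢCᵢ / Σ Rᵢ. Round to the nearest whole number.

Σ MᵢCᵢ = 0·3005 + 3005·1627 + 4365·4438 + 7740·1851 = 0 + 4889135 + 19371870 + 14326740 = 38587745
Σ Rᵢ = 0 + 267 + 1063 + 785 = 2115
N̂ = 38587745 / 2115 ≈ 18244.8 → 18245

N ≈ 18,245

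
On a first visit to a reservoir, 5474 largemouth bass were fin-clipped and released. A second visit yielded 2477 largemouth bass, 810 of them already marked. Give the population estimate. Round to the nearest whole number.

N = (5474 × 2477) / 810 = 13559098 / 810 ≈ 16739.6 → 16740

N ≈ 16,740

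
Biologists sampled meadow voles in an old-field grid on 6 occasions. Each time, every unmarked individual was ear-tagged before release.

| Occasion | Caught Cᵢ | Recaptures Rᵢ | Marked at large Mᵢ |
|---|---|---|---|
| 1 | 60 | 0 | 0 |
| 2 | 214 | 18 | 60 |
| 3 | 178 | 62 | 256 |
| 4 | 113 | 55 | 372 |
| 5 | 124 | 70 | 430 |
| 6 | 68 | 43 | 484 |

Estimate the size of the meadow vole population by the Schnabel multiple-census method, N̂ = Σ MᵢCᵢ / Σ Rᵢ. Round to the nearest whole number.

Σ MᵢCᵢ = 0·60 + 60·214 + 256·178 + 372·113 + 430·124 + 484·68 = 0 + 12840 + 45568 + 42036 + 53320 + 32912 = 186676
Σ Rᵢ = 0 + 18 + 62 + 55 + 70 + 43 = 248
N̂ = 186676 / 248 ≈ 752.7 → 753

N ≈ 753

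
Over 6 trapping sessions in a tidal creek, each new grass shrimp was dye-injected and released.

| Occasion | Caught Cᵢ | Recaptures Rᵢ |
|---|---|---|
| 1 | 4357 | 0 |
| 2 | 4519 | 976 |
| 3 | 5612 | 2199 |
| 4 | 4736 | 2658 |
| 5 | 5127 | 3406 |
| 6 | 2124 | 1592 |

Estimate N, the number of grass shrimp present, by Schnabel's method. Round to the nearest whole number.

Marked at large before each occasion: Mᵢ = Σⱼ<ᵢ (Cⱼ − Rⱼ) → M1=0, M2=4357, M3=7900, M4=11313, M5=13391, M6=15112
Σ MᵢCᵢ = 0·4357 + 4357·4519 + 7900·5612 + 11313·4736 + 13391·5127 + 15112·2124 = 0 + 19689283 + 44334800 + 53578368 + 68655657 + 32097888 = 218355996
Σ Rᵢ = 0 + 976 + 2199 + 2658 + 3406 + 1592 = 10831
N̂ = 218355996 / 10831 ≈ 20160.3 → 20160

N ≈ 20,160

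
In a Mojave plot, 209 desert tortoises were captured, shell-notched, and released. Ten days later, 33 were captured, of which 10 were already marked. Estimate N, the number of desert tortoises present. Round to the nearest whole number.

N ≈ 690

The marked fraction in the recapture sample should equal the marked fraction in the population: 10/33 = 209/N.
N = (209 × 33) / 10 = 6897 / 10 ≈ 689.7 → 690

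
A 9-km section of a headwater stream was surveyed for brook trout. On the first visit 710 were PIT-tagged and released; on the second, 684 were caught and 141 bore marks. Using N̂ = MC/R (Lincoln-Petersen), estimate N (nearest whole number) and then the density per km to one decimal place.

density ≈ 382.7 brook trout per km

N̂ = 710·684/141 = 485640/141 ≈ 3444.3 → 3444
Density = N̂ / area = 3444 / 9 ≈ 382.67 → 382.7 per km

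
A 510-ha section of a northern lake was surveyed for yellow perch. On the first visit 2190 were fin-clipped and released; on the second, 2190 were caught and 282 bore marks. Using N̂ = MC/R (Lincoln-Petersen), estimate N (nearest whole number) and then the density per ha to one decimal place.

density ≈ 33.3 yellow perch per ha

N̂ = 2190·2190/282 = 4796100/282 ≈ 17007.4 → 17007
Density = N̂ / area = 17007 / 510 ≈ 33.347 → 33.3 per ha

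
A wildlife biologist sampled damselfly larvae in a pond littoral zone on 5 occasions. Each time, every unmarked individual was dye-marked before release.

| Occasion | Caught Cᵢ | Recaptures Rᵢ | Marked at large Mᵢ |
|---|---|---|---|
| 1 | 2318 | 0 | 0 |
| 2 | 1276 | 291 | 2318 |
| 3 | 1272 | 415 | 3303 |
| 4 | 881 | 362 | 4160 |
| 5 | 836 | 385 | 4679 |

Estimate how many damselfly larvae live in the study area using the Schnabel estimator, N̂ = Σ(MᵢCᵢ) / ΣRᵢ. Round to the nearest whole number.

Σ MᵢCᵢ = 0·2318 + 2318·1276 + 3303·1272 + 4160·881 + 4679·836 = 0 + 2957768 + 4201416 + 3664960 + 3911644 = 14735788
Σ Rᵢ = 0 + 291 + 415 + 362 + 385 = 1453
N̂ = 14735788 / 1453 ≈ 10141.6 → 10142

N ≈ 10,142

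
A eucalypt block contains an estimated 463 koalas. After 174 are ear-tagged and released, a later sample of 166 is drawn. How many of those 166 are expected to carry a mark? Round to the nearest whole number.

expected recaptures ≈ 62

Expected recaptures E[R] = M·C / N.
E[R] = 174 × 166 / 463 = 28884 / 463 ≈ 62.4 → 62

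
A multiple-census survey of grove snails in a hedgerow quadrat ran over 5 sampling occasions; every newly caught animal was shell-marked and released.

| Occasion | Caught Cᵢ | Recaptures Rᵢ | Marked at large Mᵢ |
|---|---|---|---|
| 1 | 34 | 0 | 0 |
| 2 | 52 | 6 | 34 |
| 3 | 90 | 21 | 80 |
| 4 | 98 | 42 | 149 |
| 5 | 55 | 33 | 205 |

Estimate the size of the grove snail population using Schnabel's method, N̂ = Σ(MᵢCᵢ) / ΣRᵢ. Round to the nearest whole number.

N ≈ 342

Σ MᵢCᵢ = 0·34 + 34·52 + 80·90 + 149·98 + 205·55 = 0 + 1768 + 7200 + 14602 + 11275 = 34845
Σ Rᵢ = 0 + 6 + 21 + 42 + 33 = 102
N̂ = 34845 / 102 ≈ 341.6 → 342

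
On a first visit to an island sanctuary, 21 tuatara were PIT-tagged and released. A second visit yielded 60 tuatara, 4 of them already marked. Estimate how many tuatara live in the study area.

If marked individuals mix randomly, R/C ≈ M/N, giving N ≈ M·C/R.
N = (21 × 60) / 4 = 1260 / 4 = 315

N = 315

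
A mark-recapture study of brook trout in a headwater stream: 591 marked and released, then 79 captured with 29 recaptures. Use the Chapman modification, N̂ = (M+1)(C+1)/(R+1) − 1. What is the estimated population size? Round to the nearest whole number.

N̂ = (591+1)(79+1)/(29+1) − 1 = 592·80/30 − 1
= 47360/30 − 1 ≈ 1578.7 − 1 ≈ 1577.7 → 1578

N ≈ 1578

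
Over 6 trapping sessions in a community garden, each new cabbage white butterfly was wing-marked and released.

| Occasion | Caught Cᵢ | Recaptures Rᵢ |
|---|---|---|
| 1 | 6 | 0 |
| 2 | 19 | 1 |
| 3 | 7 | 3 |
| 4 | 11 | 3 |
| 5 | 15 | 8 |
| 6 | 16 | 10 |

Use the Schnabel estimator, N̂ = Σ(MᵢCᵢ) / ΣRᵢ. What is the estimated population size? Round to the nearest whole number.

N ≈ 73

Marked at large before each occasion: Mᵢ = Σⱼ<ᵢ (Cⱼ − Rⱼ) → M1=0, M2=6, M3=24, M4=28, M5=36, M6=43
Σ MᵢCᵢ = 0·6 + 6·19 + 24·7 + 28·11 + 36·15 + 43·16 = 0 + 114 + 168 + 308 + 540 + 688 = 1818
Σ Rᵢ = 0 + 1 + 3 + 3 + 8 + 10 = 25
N̂ = 1818 / 25 ≈ 72.7 → 73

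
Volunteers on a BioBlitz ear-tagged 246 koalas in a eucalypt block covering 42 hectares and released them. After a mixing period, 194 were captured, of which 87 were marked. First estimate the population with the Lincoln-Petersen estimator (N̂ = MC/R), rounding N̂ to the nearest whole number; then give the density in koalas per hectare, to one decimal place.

N̂ = 246·194/87 = 47724/87 ≈ 548.6 → 549
Density = N̂ / area = 549 / 42 ≈ 13.07 → 13.1 per hectare

density ≈ 13.1 koalas per hectare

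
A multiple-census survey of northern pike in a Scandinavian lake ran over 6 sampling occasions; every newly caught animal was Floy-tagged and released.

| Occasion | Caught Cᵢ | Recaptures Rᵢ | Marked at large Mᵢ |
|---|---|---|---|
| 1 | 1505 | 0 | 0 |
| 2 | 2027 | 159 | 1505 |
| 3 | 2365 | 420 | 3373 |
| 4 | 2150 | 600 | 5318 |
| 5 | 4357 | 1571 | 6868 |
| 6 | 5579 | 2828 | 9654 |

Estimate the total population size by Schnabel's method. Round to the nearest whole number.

Σ MᵢCᵢ = 0·1505 + 1505·2027 + 3373·2365 + 5318·2150 + 6868·4357 + 9654·5579 = 0 + 3050635 + 7977145 + 11433700 + 29923876 + 53859666 = 106245022
Σ Rᵢ = 0 + 159 + 420 + 600 + 1571 + 2828 = 5578
N̂ = 106245022 / 5578 ≈ 19047.2 → 19047

N ≈ 19,047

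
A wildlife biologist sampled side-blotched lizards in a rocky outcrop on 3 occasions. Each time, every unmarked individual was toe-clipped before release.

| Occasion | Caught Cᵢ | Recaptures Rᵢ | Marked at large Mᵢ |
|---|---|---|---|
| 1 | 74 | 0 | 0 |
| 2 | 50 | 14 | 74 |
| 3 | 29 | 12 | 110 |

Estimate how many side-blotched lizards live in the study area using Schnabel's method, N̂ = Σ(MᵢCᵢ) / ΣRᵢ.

N = 265

Σ MᵢCᵢ = 0·74 + 74·50 + 110·29 = 0 + 3700 + 3190 = 6890
Σ Rᵢ = 0 + 14 + 12 = 26
N̂ = 6890 / 26 = 265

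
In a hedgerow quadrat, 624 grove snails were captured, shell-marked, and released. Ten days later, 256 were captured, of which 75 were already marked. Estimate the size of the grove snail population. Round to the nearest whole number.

N ≈ 2130

N = (624 × 256) / 75 = 159744 / 75 ≈ 2129.9 → 2130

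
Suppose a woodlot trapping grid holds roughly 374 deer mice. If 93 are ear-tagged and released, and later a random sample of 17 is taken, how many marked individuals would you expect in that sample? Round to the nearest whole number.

Expected recaptures E[R] = M·C / N.
E[R] = 93 × 17 / 374 = 1581 / 374 ≈ 4.2 → 4

expected recaptures ≈ 4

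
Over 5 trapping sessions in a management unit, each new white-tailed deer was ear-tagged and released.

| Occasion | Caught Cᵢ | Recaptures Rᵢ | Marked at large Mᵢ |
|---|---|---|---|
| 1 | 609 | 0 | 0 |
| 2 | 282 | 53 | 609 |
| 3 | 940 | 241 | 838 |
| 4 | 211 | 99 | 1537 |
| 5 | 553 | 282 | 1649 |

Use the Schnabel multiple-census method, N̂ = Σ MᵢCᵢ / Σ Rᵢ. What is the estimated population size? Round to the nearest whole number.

Σ MᵢCᵢ = 0·609 + 609·282 + 838·940 + 1537·211 + 1649·553 = 0 + 171738 + 787720 + 324307 + 911897 = 2195662
Σ Rᵢ = 0 + 53 + 241 + 99 + 282 = 675
N̂ = 2195662 / 675 ≈ 3252.8 → 3253

N ≈ 3253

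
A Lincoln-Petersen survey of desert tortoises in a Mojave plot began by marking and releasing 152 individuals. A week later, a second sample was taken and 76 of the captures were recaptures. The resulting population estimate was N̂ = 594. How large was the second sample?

From N = M·C/R: C = N·R / M = 594·76 / 152 = 45144 / 152 = 297.

C = 297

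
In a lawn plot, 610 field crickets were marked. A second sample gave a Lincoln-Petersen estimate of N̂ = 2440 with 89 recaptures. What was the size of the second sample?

C = 356

From N = M·C/R: C = N·R / M = 2440·89 / 610 = 217160 / 610 = 356.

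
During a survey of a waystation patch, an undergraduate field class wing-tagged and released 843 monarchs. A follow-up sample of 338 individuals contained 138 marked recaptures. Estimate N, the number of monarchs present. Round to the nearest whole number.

If marked individuals mix randomly, R/C ≈ M/N, giving N ≈ M·C/R.
N = (843 × 338) / 138 = 284934 / 138 ≈ 2064.7 → 2065

N ≈ 2065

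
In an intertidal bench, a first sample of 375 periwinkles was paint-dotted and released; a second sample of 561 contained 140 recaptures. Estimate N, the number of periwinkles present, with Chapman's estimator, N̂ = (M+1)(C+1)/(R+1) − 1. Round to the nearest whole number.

N ≈ 1498

N̂ = (375+1)(561+1)/(140+1) − 1 = 376·562/141 − 1
= 211312/141 − 1 ≈ 1498.7 − 1 ≈ 1497.7 → 1498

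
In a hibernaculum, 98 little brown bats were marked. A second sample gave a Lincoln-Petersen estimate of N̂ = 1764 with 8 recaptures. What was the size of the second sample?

From N = M·C/R: C = N·R / M = 1764·8 / 98 = 14112 / 98 = 144.

C = 144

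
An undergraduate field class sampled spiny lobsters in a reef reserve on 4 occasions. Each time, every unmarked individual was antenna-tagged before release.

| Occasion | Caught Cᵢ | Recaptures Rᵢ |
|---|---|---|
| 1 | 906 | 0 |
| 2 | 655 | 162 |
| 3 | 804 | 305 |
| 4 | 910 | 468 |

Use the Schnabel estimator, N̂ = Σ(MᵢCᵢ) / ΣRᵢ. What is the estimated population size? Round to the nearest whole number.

N ≈ 3685

Marked at large before each occasion: Mᵢ = Σⱼ<ᵢ (Cⱼ − Rⱼ) → M1=0, M2=906, M3=1399, M4=1898
Σ MᵢCᵢ = 0·906 + 906·655 + 1399·804 + 1898·910 = 0 + 593430 + 1124796 + 1727180 = 3445406
Σ Rᵢ = 0 + 162 + 305 + 468 = 935
N̂ = 3445406 / 935 ≈ 3684.9 → 3685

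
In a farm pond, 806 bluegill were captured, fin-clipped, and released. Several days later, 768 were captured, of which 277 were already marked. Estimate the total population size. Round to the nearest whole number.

N ≈ 2235

The marked fraction in the recapture sample should equal the marked fraction in the population: 277/768 = 806/N.
N = (806 × 768) / 277 = 619008 / 277 ≈ 2234.7 → 2235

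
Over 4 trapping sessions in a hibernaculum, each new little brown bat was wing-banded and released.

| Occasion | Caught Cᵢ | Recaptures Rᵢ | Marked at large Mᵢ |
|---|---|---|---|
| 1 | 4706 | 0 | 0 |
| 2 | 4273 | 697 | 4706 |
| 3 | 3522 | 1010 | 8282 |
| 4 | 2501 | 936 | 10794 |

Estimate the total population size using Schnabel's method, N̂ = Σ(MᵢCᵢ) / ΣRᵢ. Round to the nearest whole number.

Σ MᵢCᵢ = 0·4706 + 4706·4273 + 8282·3522 + 10794·2501 = 0 + 20108738 + 29169204 + 26995794 = 76273736
Σ Rᵢ = 0 + 697 + 1010 + 936 = 2643
N̂ = 76273736 / 2643 ≈ 28858.8 → 28859

N ≈ 28,859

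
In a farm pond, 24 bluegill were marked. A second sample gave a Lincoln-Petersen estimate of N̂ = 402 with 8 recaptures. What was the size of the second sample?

From N = M·C/R: C = N·R / M = 402·8 / 24 = 3216 / 24 = 134.

C = 134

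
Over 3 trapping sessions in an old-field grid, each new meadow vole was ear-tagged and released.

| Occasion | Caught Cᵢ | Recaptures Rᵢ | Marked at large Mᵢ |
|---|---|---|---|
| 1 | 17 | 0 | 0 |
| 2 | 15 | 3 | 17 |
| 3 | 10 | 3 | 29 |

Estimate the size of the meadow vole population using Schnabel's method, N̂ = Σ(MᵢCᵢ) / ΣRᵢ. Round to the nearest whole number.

N ≈ 91

Σ MᵢCᵢ = 0·17 + 17·15 + 29·10 = 0 + 255 + 290 = 545
Σ Rᵢ = 0 + 3 + 3 = 6
N̂ = 545 / 6 ≈ 90.8 → 91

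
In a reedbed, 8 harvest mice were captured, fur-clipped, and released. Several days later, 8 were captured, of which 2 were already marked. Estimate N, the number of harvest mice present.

N = 32

The marked fraction in the recapture sample should equal the marked fraction in the population: 2/8 = 8/N.
N = (8 × 8) / 2 = 64 / 2 = 32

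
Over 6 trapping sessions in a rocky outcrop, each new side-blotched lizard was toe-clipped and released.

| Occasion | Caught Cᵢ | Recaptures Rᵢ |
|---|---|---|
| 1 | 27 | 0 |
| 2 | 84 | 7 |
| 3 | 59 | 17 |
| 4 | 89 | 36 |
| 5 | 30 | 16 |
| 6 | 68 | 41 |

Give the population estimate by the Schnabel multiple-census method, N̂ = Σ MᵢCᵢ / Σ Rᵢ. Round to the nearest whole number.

N ≈ 358

Marked at large before each occasion: Mᵢ = Σⱼ<ᵢ (Cⱼ − Rⱼ) → M1=0, M2=27, M3=104, M4=146, M5=199, M6=213
Σ MᵢCᵢ = 0·27 + 27·84 + 104·59 + 146·89 + 199·30 + 213·68 = 0 + 2268 + 6136 + 12994 + 5970 + 14484 = 41852
Σ Rᵢ = 0 + 7 + 17 + 36 + 16 + 41 = 117
N̂ = 41852 / 117 ≈ 357.7 → 358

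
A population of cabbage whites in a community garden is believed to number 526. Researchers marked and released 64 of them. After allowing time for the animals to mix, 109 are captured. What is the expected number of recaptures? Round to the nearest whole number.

expected recaptures ≈ 13

Expected recaptures E[R] = M·C / N.
E[R] = 64 × 109 / 526 = 6976 / 526 ≈ 13.3 → 13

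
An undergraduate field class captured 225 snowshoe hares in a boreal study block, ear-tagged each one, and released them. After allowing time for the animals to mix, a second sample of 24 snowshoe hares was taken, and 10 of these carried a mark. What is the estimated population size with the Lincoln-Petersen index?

Lincoln-Petersen assumes M/N = R/C, so N = M·C / R.
N = (225 × 24) / 10 = 5400 / 10 = 540

N = 540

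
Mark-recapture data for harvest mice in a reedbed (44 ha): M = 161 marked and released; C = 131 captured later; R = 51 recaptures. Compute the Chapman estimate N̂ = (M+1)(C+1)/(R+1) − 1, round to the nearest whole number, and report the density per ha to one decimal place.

density ≈ 9.3 harvest mice per ha

N̂ = 162·132/52 − 1 = 21384/52 − 1 ≈ 410.2 → 410
Density = N̂ / area = 410 / 44 ≈ 9.32 → 9.3 per ha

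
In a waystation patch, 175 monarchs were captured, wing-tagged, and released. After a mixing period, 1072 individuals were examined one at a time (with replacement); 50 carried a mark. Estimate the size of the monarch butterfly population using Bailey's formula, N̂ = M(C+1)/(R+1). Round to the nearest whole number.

N̂ = 175·(1072+1)/(50+1) = 175·1073/51 = 187775/51 ≈ 3681.9 → 3682

N ≈ 3682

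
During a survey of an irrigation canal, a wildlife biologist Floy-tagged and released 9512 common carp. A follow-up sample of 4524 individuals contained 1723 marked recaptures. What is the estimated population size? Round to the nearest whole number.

N ≈ 24,975

The marked fraction in the recapture sample should equal the marked fraction in the population: 1723/4524 = 9512/N.
N = (9512 × 4524) / 1723 = 43032288 / 1723 ≈ 24975.2 → 24975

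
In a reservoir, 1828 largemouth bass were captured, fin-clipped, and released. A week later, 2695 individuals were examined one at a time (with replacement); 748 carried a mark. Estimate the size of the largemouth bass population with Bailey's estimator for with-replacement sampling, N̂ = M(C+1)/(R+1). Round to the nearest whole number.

N̂ = 1828·(2695+1)/(748+1) = 1828·2696/749 = 4928288/749 ≈ 6579.8 → 6580

N ≈ 6580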